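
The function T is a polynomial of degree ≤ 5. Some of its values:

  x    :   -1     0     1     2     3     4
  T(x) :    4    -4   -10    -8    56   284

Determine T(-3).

242

First differences: -8, -6, 2, 64, 228. Second differences: 2, 8, 62, 164. Third differences: 6, 54, 102. Fourth differences: 48, 48.
Level-4 differences are constant, so T has degree 4.
Fitting a degree-4 polynomial gives T(x) = 2x^4 - 3x³ - x² - 4x - 4.
Then T(-3) = 242.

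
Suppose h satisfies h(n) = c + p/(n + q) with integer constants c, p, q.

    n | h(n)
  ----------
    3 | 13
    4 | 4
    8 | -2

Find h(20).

(h(n) − c)(n + q) = p for each data point; the three points give a linear system in c and q, then p follows.
Solving: c = -5, q = -2, p = 18, so h(n) = -5 + 18/(n − 2).
Then h(20) = -5 + 18/18 = -4.

-4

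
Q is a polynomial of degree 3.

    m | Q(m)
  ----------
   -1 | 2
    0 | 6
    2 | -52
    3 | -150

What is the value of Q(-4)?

74

Write Q(m) = am³ + bm² + cm + d; the 4 given values yield a linear system in the 4 coefficients.
Solving, Q(m) = -3m³ - 8m² - m + 6.
Then Q(-4) = 74.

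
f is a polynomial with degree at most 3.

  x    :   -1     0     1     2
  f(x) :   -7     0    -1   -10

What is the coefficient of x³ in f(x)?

First differences: 7, -1, -9. Second differences: -8, -8.
Level-2 differences are constant, so f has degree 2.
Fitting a degree-2 polynomial gives f(x) = -4x² + 3x.
The coefficient of x³ is 0.

0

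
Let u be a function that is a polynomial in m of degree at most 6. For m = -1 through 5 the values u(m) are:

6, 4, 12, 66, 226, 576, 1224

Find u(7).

3966

Write u(m) = am^6 + bm^5 + cm^4 + dm³ + em² + pm + q; the 7 given values yield a linear system in the 7 coefficients.
Solving, the top 2 coefficients vanish, and u(m) = m^4 + 4m³ + 4m² - m + 4.
Then u(7) = 3966.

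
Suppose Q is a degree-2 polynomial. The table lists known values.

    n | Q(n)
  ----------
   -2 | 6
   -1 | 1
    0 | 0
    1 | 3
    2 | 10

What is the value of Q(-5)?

Write Q(n) = an² + bn + c; the 5 given values yield a linear system in the 3 coefficients.
Solving, Q(n) = 2n² + n.
Then Q(-5) = 45.

45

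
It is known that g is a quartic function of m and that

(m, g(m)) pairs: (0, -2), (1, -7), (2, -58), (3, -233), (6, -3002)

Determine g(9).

Write g(m) = am^4 + bm³ + cm² + dm + e; the 5 given values yield a linear system in the 5 coefficients.
Solving, g(m) = -2m^4 - m³ - 6m² + 4m - 2.
Then g(9) = -14303.

-14303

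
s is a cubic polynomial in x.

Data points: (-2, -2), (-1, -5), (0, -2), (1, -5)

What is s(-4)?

70

Write s(x) = ax³ + bx² + cx + d; the 4 given values yield a linear system in the 4 coefficients.
Solving, s(x) = -2x³ - 3x² + 2x - 2.
Then s(-4) = 70.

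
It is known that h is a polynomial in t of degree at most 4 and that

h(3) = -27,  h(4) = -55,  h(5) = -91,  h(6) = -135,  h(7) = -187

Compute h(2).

-7

First differences: -28, -36, -44, -52. Second differences: -8, -8, -8.
Level-2 differences are constant, so h has degree 2.
Fitting a degree-2 polynomial gives h(t) = -4t² + 9.
Then h(2) = -7.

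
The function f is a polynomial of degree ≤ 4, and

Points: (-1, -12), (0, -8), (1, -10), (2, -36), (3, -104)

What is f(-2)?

-4

Write f(n) = an^4 + bn³ + cn² + dn + e; the 5 given values yield a linear system in the 5 coefficients.
Solving, the leading coefficient vanishes, and f(n) = -3n³ - 3n² + 4n - 8.
Then f(-2) = -4.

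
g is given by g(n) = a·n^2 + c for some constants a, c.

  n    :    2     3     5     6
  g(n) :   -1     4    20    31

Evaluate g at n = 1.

-4

From g(2) = -1 and g(3) = 4: 4a + c = -1 and 9a + c = 4.
Subtracting: 5a = 5, so a = 1; then c = -1 − 1·4 = -5.
So g(n) = 1n² − 5, and g(1) = -4.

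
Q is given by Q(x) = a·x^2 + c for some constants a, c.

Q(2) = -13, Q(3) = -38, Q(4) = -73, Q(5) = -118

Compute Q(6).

-173

From Q(2) = -13 and Q(3) = -38: 4a + c = -13 and 9a + c = -38.
Subtracting: 5a = -25, so a = -5; then c = -13 − (-5)·4 = 7.
So Q(x) = -5x² + 7, and Q(6) = -173.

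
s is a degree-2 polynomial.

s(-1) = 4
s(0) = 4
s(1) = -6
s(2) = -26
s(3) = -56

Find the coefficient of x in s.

First differences: 0, -10, -20, -30. Second differences: -10, -10, -10.
Level-2 differences are constant, so s has degree 2.
Fitting a degree-2 polynomial gives s(x) = -5x² - 5x + 4.
The coefficient of x is -5.

-5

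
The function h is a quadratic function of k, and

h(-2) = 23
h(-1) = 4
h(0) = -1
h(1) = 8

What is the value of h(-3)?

56

First differences: -19, -5, 9. Second differences: 14, 14.
Level-2 differences are constant, so h has degree 2.
Fitting a degree-2 polynomial gives h(k) = 7k² + 2k - 1.
Then h(-3) = 56.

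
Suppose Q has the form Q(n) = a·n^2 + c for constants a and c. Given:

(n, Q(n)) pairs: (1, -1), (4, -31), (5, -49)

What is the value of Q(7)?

From Q(1) = -1 and Q(4) = -31: 1a + c = -1 and 16a + c = -31.
Subtracting: 15a = -30, so a = -2; then c = -1 − (-2)·1 = 1.
So Q(n) = -2n² + 1, and Q(7) = -97.

-97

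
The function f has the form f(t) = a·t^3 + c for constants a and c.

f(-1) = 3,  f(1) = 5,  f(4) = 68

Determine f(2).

12

From f(-1) = 3 and f(1) = 5: -1a + c = 3 and 1a + c = 5.
Subtracting: 2a = 2, so a = 1; then c = 3 − 1·(-1) = 4.
So f(t) = 1t³ + 4, and f(2) = 12.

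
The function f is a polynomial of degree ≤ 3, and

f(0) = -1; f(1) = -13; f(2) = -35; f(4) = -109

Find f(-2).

Write f(k) = ak³ + bk² + ck + d; the 4 given values yield a linear system in the 4 coefficients.
Solving, the leading coefficient vanishes, and f(k) = -5k² - 7k - 1.
Then f(-2) = -7.

-7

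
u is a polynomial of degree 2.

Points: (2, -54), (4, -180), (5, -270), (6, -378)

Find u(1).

Write u(x) = ax² + bx + c; the 4 given values yield a linear system in the 3 coefficients.
Solving, u(x) = -9x² - 9x.
Then u(1) = -18.

-18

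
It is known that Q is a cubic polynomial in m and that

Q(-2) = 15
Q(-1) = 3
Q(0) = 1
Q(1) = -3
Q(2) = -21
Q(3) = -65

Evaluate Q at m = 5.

-279

First differences: -12, -2, -4, -18, -44. Second differences: 10, -2, -14, -26. Third differences: -12, -12, -12.
Level-3 differences are constant, so Q has degree 3.
Fitting a degree-3 polynomial gives Q(m) = -2m³ - m² - m + 1.
Then Q(5) = -279.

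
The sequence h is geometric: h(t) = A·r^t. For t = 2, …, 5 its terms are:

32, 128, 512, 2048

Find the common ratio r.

Consecutive ratio: 128/32 = 4, and 512/128 = 4, so r = 4.
Then A·4^2 = 32 gives A = 2, and h(t) = 2·4^t.

4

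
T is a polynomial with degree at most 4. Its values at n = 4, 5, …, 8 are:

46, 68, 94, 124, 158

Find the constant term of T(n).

-2

First differences: 22, 26, 30, 34. Second differences: 4, 4, 4.
Level-2 differences are constant, so T has degree 2.
Fitting a degree-2 polynomial gives T(n) = 2n² + 4n - 2.
The constant term is T(0) = -2.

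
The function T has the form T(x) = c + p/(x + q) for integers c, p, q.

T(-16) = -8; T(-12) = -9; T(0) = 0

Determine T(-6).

(T(x) − c)(x + q) = p for each data point; the three points give a linear system in c and q, then p follows.
Solving: c = -6, q = 4, p = 24, so T(x) = -6 + 24/(x + 4).
Then T(-6) = -6 + 24/(-2) = -18.

-18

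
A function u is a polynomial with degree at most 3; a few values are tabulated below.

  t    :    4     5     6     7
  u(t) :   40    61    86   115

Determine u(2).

10

Write u(t) = at³ + bt² + ct + d; the 4 given values yield a linear system in the 4 coefficients.
Solving, the leading coefficient vanishes, and u(t) = 2t² + 3t - 4.
Then u(2) = 10.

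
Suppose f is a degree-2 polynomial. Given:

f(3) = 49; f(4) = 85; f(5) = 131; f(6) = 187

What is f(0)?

Write f(k) = ak² + bk + c; the 4 given values yield a linear system in the 3 coefficients.
Solving, f(k) = 5k² + k + 1.
The constant term is f(0) = 1.

1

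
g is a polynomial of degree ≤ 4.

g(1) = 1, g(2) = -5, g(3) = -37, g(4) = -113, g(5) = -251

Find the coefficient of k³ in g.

First differences: -6, -32, -76, -138. Second differences: -26, -44, -62. Third differences: -18, -18.
Level-3 differences are constant, so g has degree 3.
Fitting a degree-3 polynomial gives g(k) = -3k³ + 5k² - 1.
The coefficient of k³ is -3.

-3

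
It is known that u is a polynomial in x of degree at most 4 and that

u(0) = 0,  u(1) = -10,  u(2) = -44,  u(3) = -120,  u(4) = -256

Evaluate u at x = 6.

-780

First differences: -10, -34, -76, -136. Second differences: -24, -42, -60. Third differences: -18, -18.
Level-3 differences are constant, so u has degree 3.
Fitting a degree-3 polynomial gives u(x) = -3x³ - 3x² - 4x.
Then u(6) = -780.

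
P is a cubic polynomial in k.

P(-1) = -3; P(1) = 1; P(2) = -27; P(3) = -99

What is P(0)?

Write P(k) = ak³ + bk² + ck + d; the 4 given values yield a linear system in the 4 coefficients.
Solving, P(k) = -3k³ - 4k² + 5k + 3.
The constant term is P(0) = 3.

3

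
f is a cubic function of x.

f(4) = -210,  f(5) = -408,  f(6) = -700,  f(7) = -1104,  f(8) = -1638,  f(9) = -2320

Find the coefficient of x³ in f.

First differences: -198, -292, -404, -534, -682. Second differences: -94, -112, -130, -148. Third differences: -18, -18, -18.
Level-3 differences are constant, so f has degree 3.
Fitting a degree-3 polynomial gives f(x) = -3x³ - 2x² + 3x + 2.
The coefficient of x³ is -3.

-3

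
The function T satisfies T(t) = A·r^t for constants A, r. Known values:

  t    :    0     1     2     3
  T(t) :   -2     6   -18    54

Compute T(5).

486

Consecutive ratio: 6/(-2) = -3, and -18/6 = -3, so r = -3.
Then A·(-3)^0 = -2 gives A = -2, and T(t) = -2·(-3)^t.
T(5) = -2·(-3)^5 = 486.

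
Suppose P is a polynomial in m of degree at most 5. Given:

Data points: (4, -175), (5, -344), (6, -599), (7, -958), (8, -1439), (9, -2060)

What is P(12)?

-4943

Write P(m) = am^5 + bm^4 + cm³ + dm² + em + p; the 6 given values yield a linear system in the 6 coefficients.
Solving, the top 2 coefficients vanish, and P(m) = -3m³ + 2m² - 4m + 1.
Then P(12) = -4943.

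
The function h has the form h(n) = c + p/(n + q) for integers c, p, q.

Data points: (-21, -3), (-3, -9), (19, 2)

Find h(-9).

-5

(h(n) − c)(n + q) = p for each data point; the three points give a linear system in c and q, then p follows.
Solving: c = -1, q = -3, p = 48, so h(n) = -1 + 48/(n − 3).
Then h(-9) = -1 + 48/(-12) = -5.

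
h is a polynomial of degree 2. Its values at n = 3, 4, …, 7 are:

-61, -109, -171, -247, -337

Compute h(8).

First differences: -48, -62, -76, -90. Second differences: -14, -14, -14.
Level-2 differences are constant, so h has degree 2.
Fitting a degree-2 polynomial gives h(n) = -7n² + n - 1.
Then h(8) = -441.

-441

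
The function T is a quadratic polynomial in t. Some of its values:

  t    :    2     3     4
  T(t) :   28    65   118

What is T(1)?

Write T(t) = at² + bt + c; the 3 given values yield a linear system in the 3 coefficients.
Solving, T(t) = 8t² - 3t + 2.
Then T(1) = 7.

7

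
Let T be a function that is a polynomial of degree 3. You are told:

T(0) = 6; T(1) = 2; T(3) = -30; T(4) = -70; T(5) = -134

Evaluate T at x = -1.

Write T(x) = ax³ + bx² + cx + d; the 5 given values yield a linear system in the 4 coefficients.
Solving, T(x) = -x³ - 3x + 6.
Then T(-1) = 10.

10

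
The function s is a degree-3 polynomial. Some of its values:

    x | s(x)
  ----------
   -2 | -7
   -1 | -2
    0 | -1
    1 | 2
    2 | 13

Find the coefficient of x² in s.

First differences: 5, 1, 3, 11. Second differences: -4, 2, 8. Third differences: 6, 6.
Level-3 differences are constant, so s has degree 3.
Fitting a degree-3 polynomial gives s(x) = x³ + x² + x - 1.
The coefficient of x² is 1.

1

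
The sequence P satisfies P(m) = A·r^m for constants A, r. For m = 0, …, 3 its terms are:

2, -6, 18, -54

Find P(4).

162

Consecutive ratio: -6/2 = -3, and 18/(-6) = -3, so r = -3.
Then A·(-3)^0 = 2 gives A = 2, and P(m) = 2·(-3)^m.
P(4) = 2·(-3)^4 = 162.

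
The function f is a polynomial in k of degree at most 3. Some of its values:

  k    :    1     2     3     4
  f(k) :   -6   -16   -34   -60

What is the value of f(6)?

-136

First differences: -10, -18, -26. Second differences: -8, -8.
Level-2 differences are constant, so f has degree 2.
Fitting a degree-2 polynomial gives f(k) = -4k² + 2k - 4.
Then f(6) = -136.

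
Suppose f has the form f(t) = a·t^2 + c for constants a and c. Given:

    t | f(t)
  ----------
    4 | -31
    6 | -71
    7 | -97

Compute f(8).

From f(4) = -31 and f(6) = -71: 16a + c = -31 and 36a + c = -71.
Subtracting: 20a = -40, so a = -2; then c = -31 − (-2)·16 = 1.
So f(t) = -2t² + 1, and f(8) = -127.

-127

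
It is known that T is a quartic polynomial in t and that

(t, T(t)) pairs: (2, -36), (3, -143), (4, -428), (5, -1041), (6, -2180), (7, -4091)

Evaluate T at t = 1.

First differences: -107, -285, -613, -1139, -1911. Second differences: -178, -328, -526, -772. Third differences: -150, -198, -246. Fourth differences: -48, -48.
Level-4 differences are constant, so T has degree 4.
Fitting a degree-4 polynomial gives T(t) = -2t^4 + 3t³ - 6t² - 4t + 4.
Then T(1) = -5.

-5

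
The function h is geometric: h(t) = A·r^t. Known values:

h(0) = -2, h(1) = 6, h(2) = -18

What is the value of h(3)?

54

Consecutive ratio: 6/(-2) = -3, and -18/6 = -3, so r = -3.
Then A·(-3)^0 = -2 gives A = -2, and h(t) = -2·(-3)^t.
h(3) = -2·(-3)^3 = 54.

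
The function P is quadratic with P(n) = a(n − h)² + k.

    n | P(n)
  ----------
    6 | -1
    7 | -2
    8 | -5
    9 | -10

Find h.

6

First differences -1, -3, -5; second difference -2 = 2a, so a = -1.
Expanding, the n-coefficient is −2ah = 2h; matching it to the data gives h = 6, and then k = -1.
So P(n) = -1(n − 6)² − 1.
Hence h = 6.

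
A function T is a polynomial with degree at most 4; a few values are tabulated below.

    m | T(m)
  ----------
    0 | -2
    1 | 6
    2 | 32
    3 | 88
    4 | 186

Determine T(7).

852

First differences: 8, 26, 56, 98. Second differences: 18, 30, 42. Third differences: 12, 12.
Level-3 differences are constant, so T has degree 3.
Fitting a degree-3 polynomial gives T(m) = 2m³ + 3m² + 3m - 2.
Then T(7) = 852.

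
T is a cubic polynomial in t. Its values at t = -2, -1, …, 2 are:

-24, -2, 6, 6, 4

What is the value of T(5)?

First differences: 22, 8, 0, -2. Second differences: -14, -8, -2. Third differences: 6, 6.
Level-3 differences are constant, so T has degree 3.
Fitting a degree-3 polynomial gives T(t) = t³ - 4t² + 3t + 6.
Then T(5) = 46.

46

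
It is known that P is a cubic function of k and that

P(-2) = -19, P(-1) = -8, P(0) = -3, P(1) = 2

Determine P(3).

36

Write P(k) = ak³ + bk² + ck + d; the 4 given values yield a linear system in the 4 coefficients.
Solving, P(k) = k³ + 4k - 3.
Then P(3) = 36.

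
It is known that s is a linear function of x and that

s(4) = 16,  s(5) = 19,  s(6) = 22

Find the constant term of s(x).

4

First differences: 3, 3.
Level-1 differences are constant, so s has degree 1.
Fitting a degree-1 polynomial gives s(x) = 3x + 4.
The constant term is s(0) = 4.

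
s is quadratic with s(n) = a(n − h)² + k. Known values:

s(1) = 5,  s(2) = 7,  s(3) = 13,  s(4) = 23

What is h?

1

First differences 2, 6, 10; second difference 4 = 2a, so a = 2.
Expanding, the n-coefficient is −2ah = -4h; matching it to the data gives h = 1, and then k = 5.
So s(n) = 2(n − 1)² + 5.
Hence h = 1.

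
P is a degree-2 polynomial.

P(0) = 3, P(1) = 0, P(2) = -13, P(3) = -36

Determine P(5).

-112

First differences: -3, -13, -23. Second differences: -10, -10.
Level-2 differences are constant, so P has degree 2.
Fitting a degree-2 polynomial gives P(t) = -5t² + 2t + 3.
Then P(5) = -112.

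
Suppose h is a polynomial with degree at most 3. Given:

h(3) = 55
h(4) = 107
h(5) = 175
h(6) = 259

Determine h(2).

First differences: 52, 68, 84. Second differences: 16, 16.
Level-2 differences are constant, so h has degree 2.
Fitting a degree-2 polynomial gives h(t) = 8t² - 4t - 5.
Then h(2) = 19.

19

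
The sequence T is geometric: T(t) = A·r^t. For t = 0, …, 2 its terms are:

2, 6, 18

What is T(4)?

Consecutive ratio: 6/2 = 3, and 18/6 = 3, so r = 3.
Then A·3^0 = 2 gives A = 2, and T(t) = 2·3^t.
T(4) = 2·3^4 = 162.

162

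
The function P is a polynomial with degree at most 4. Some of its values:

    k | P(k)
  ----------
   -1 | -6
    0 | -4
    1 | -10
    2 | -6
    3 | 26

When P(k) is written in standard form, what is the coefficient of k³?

3

Write P(k) = ak^4 + bk³ + ck² + dk + e; the 5 given values yield a linear system in the 5 coefficients.
Solving, the leading coefficient vanishes, and P(k) = 3k³ - 4k² - 5k - 4.
The coefficient of k³ is 3.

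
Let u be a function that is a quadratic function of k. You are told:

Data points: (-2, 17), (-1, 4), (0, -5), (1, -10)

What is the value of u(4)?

-1

First differences: -13, -9, -5. Second differences: 4, 4.
Level-2 differences are constant, so u has degree 2.
Fitting a degree-2 polynomial gives u(k) = 2k² - 7k - 5.
Then u(4) = -1.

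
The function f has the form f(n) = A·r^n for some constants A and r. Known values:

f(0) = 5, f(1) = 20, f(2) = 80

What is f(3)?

Consecutive ratio: 20/5 = 4, and 80/20 = 4, so r = 4.
Then A·4^0 = 5 gives A = 5, and f(n) = 5·4^n.
f(3) = 5·4^3 = 320.

320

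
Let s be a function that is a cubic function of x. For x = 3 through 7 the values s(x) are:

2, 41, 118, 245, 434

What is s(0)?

First differences: 39, 77, 127, 189. Second differences: 38, 50, 62. Third differences: 12, 12.
Level-3 differences are constant, so s has degree 3.
Fitting a degree-3 polynomial gives s(x) = 2x³ - 5x² - 7.
The constant term is s(0) = -7.

-7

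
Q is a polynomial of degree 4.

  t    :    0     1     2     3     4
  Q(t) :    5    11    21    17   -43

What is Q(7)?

-1339

Write Q(t) = at^4 + bt³ + ct² + dt + e; the 5 given values yield a linear system in the 5 coefficients.
Solving, Q(t) = -t^4 + 3t³ + 4t + 5.
Then Q(7) = -1339.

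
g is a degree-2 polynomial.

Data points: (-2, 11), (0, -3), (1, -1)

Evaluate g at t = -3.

Write g(t) = at² + bt + c; the 3 given values yield a linear system in the 3 coefficients.
Solving, g(t) = 3t² - t - 3.
Then g(-3) = 27.

27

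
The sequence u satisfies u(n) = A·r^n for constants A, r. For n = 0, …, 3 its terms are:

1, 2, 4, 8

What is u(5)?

Consecutive ratio: 2/1 = 2, and 4/2 = 2, so r = 2.
Then A·2^0 = 1 gives A = 1, and u(n) = 1·2^n.
u(5) = 1·2^5 = 32.

32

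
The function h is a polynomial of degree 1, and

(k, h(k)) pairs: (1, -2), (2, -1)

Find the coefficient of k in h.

1

Write h(k) = ak + b; the 2 given values yield a linear system in the 2 coefficients.
Solving, h(k) = k - 3.
The coefficient of k is 1.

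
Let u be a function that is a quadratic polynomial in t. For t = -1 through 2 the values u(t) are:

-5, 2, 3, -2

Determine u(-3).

-37

First differences: 7, 1, -5. Second differences: -6, -6.
Level-2 differences are constant, so u has degree 2.
Fitting a degree-2 polynomial gives u(t) = -3t² + 4t + 2.
Then u(-3) = -37.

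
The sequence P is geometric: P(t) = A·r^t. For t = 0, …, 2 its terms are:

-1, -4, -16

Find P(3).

-64

Consecutive ratio: -4/(-1) = 4, and -16/(-4) = 4, so r = 4.
Then A·4^0 = -1 gives A = -1, and P(t) = -1·4^t.
P(3) = -1·4^3 = -64.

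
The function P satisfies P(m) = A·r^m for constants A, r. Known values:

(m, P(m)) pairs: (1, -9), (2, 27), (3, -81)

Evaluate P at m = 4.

243

Consecutive ratio: 27/(-9) = -3, and -81/27 = -3, so r = -3.
Then A·(-3)^1 = -9 gives A = 3, and P(m) = 3·(-3)^m.
P(4) = 3·(-3)^4 = 243.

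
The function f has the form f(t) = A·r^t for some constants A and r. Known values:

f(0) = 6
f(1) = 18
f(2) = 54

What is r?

Consecutive ratio: 18/6 = 3, and 54/18 = 3, so r = 3.
Then A·3^0 = 6 gives A = 6, and f(t) = 6·3^t.

3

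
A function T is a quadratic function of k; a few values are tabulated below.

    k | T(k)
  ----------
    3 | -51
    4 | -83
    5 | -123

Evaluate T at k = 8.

-291

Write T(k) = ak² + bk + c; the 3 given values yield a linear system in the 3 coefficients.
Solving, T(k) = -4k² - 4k - 3.
Then T(8) = -291.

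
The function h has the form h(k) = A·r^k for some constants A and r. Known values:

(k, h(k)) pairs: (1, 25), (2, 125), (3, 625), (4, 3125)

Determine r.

Consecutive ratio: 125/25 = 5, and 625/125 = 5, so r = 5.
Then A·5^1 = 25 gives A = 5, and h(k) = 5·5^k.

5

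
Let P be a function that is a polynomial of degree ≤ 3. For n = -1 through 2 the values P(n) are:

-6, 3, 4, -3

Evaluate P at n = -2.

-23

Write P(n) = an³ + bn² + cn + d; the 4 given values yield a linear system in the 4 coefficients.
Solving, the leading coefficient vanishes, and P(n) = -4n² + 5n + 3.
Then P(-2) = -23.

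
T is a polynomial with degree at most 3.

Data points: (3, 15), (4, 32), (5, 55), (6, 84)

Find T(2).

First differences: 17, 23, 29. Second differences: 6, 6.
Level-2 differences are constant, so T has degree 2.
Fitting a degree-2 polynomial gives T(t) = 3t² - 4t.
Then T(2) = 4.

4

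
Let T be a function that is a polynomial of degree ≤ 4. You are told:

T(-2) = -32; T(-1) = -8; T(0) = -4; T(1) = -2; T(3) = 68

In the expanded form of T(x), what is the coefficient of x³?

3

Write T(x) = ax^4 + bx³ + cx² + dx + e; the 5 given values yield a linear system in the 5 coefficients.
Solving, the leading coefficient vanishes, and T(x) = 3x³ - x² - 4.
The coefficient of x³ is 3.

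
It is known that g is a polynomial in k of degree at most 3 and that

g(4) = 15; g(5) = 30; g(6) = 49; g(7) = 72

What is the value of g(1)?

First differences: 15, 19, 23. Second differences: 4, 4.
Level-2 differences are constant, so g has degree 2.
Fitting a degree-2 polynomial gives g(k) = 2k² - 3k - 5.
Then g(1) = -6.

-6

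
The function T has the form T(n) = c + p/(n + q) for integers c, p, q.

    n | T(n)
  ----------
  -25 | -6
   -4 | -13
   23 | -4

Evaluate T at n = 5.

-1

(T(n) − c)(n + q) = p for each data point; the three points give a linear system in c and q, then p follows.
Solving: c = -5, q = 1, p = 24, so T(n) = -5 + 24/(n + 1).
Then T(5) = -5 + 24/6 = -1.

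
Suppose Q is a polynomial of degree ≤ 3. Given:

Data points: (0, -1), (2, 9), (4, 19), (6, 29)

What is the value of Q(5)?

Write Q(t) = at³ + bt² + ct + d; the 4 given values yield a linear system in the 4 coefficients.
Solving, the top 2 coefficients vanish, and Q(t) = 5t - 1.
Then Q(5) = 24.

24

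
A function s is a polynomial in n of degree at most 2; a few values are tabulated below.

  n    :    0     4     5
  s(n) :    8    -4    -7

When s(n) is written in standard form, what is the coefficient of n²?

Write s(n) = an² + bn + c; the 3 given values yield a linear system in the 3 coefficients.
Solving, the leading coefficient vanishes, and s(n) = -3n + 8.
The coefficient of n² is 0.

0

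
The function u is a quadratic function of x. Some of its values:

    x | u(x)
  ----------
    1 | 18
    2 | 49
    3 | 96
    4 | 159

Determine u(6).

333

First differences: 31, 47, 63. Second differences: 16, 16.
Level-2 differences are constant, so u has degree 2.
Fitting a degree-2 polynomial gives u(x) = 8x² + 7x + 3.
Then u(6) = 333.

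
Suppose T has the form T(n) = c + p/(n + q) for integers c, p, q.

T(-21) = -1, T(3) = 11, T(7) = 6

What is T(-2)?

(T(n) − c)(n + q) = p for each data point; the three points give a linear system in c and q, then p follows.
Solving: c = 1, q = 1, p = 40, so T(n) = 1 + 40/(n + 1).
Then T(-2) = 1 + 40/(-1) = -39.

-39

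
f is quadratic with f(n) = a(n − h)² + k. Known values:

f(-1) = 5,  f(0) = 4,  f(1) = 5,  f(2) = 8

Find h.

0

First differences -1, 1, 3; second difference 2 = 2a, so a = 1.
Expanding, the n-coefficient is −2ah = -2h; matching it to the data gives h = 0, and then k = 4.
So f(n) = 1(n + 0)² + 4.
Hence h = 0.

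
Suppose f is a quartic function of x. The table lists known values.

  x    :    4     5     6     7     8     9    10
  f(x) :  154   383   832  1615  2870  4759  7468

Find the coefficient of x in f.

First differences: 229, 449, 783, 1255, 1889, 2709. Second differences: 220, 334, 472, 634, 820. Third differences: 114, 138, 162, 186. Fourth differences: 24, 24, 24.
Level-4 differences are constant, so f has degree 4.
Fitting a degree-4 polynomial gives f(x) = x^4 - 3x³ + 4x² + 7x - 2.
The coefficient of x is 7.

7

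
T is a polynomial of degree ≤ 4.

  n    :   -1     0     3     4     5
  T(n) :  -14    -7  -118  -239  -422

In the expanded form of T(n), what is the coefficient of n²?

Write T(n) = an^4 + bn³ + cn² + dn + e; the 5 given values yield a linear system in the 5 coefficients.
Solving, the leading coefficient vanishes, and T(n) = -2n³ - 7n² + 2n - 7.
The coefficient of n² is -7.

-7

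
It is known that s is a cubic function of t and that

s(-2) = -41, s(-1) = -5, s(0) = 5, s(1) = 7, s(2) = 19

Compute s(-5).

-485

First differences: 36, 10, 2, 12. Second differences: -26, -8, 10. Third differences: 18, 18.
Level-3 differences are constant, so s has degree 3.
Fitting a degree-3 polynomial gives s(t) = 3t³ - 4t² + 3t + 5.
Then s(-5) = -485.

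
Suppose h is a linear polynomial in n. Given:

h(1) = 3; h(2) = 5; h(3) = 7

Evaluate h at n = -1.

-1

Write h(n) = an + b; the 3 given values yield a linear system in the 2 coefficients.
Solving, h(n) = 2n + 1.
Then h(-1) = -1.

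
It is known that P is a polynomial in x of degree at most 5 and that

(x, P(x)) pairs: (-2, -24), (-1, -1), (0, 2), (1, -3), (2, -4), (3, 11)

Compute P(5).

137

First differences: 23, 3, -5, -1, 15. Second differences: -20, -8, 4, 16. Third differences: 12, 12, 12.
Level-3 differences are constant, so P has degree 3.
Fitting a degree-3 polynomial gives P(x) = 2x³ - 4x² - 3x + 2.
Then P(5) = 137.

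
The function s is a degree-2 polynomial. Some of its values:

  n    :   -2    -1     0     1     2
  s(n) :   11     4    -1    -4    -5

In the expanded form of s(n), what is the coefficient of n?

Write s(n) = an² + bn + c; the 5 given values yield a linear system in the 3 coefficients.
Solving, s(n) = n² - 4n - 1.
The coefficient of n is -4.

-4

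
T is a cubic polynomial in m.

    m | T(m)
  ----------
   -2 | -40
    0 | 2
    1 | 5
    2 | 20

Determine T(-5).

Write T(m) = am³ + bm² + cm + d; the 4 given values yield a linear system in the 4 coefficients.
Solving, T(m) = 3m³ - 3m² + 3m + 2.
Then T(-5) = -463.

-463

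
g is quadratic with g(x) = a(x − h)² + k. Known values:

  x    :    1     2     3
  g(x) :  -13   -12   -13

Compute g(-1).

First differences 1, -1; second difference -2 = 2a, so a = -1.
Expanding, the x-coefficient is −2ah = 2h; matching it to the data gives h = 2, and then k = -12.
So g(x) = -1(x − 2)² − 12.
g(-1) = -1·(-3)² − 12 = -21.

-21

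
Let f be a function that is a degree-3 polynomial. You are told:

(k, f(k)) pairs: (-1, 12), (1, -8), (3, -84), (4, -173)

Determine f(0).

3

Write f(k) = ak³ + bk² + ck + d; the 4 given values yield a linear system in the 4 coefficients.
Solving, f(k) = -2k³ - k² - 8k + 3.
Then f(0) = 3.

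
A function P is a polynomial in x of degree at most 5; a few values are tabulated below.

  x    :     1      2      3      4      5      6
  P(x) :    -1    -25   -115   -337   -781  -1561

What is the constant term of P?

-1

First differences: -24, -90, -222, -444, -780. Second differences: -66, -132, -222, -336. Third differences: -66, -90, -114. Fourth differences: -24, -24.
Level-4 differences are constant, so P has degree 4.
Fitting a degree-4 polynomial gives P(x) = -x^4 - x³ - 2x² + 4x - 1.
The constant term is P(0) = -1.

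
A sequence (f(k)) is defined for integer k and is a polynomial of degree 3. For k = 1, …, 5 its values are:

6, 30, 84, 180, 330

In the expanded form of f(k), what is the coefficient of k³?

Write f(k) = ak³ + bk² + ck + d; the 5 given values yield a linear system in the 4 coefficients.
Solving, f(k) = 2k³ + 3k² + k.
The coefficient of k³ is 2.

2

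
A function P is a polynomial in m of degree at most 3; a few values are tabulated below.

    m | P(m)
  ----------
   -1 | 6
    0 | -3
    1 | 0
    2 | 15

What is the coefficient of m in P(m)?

-3

Write P(m) = am³ + bm² + cm + d; the 4 given values yield a linear system in the 4 coefficients.
Solving, the leading coefficient vanishes, and P(m) = 6m² - 3m - 3.
The coefficient of m is -3.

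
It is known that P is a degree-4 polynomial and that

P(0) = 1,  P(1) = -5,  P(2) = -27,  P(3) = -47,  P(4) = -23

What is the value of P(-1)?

Write P(m) = am^4 + bm³ + cm² + dm + e; the 5 given values yield a linear system in the 5 coefficients.
Solving, P(m) = m^4 - 3m³ - 6m² + 2m + 1.
Then P(-1) = -3.

-3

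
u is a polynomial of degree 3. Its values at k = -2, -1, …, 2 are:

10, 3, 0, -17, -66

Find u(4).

-332

First differences: -7, -3, -17, -49. Second differences: 4, -14, -32. Third differences: -18, -18.
Level-3 differences are constant, so u has degree 3.
Fitting a degree-3 polynomial gives u(k) = -3k³ - 7k² - 7k.
Then u(4) = -332.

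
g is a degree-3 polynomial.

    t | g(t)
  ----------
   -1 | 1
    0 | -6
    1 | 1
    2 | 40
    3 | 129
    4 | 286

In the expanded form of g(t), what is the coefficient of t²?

Write g(t) = at³ + bt² + ct + d; the 6 given values yield a linear system in the 4 coefficients.
Solving, g(t) = 3t³ + 7t² - 3t - 6.
The coefficient of t² is 7.

7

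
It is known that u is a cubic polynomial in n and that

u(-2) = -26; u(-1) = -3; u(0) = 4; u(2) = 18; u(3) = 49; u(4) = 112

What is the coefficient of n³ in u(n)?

Write u(n) = an³ + bn² + cn + d; the 6 given values yield a linear system in the 4 coefficients.
Solving, u(n) = 2n³ - 2n² + 3n + 4.
The coefficient of n³ is 2.

2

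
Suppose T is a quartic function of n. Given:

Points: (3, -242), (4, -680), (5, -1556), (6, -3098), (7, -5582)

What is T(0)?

Write T(n) = an^4 + bn³ + cn² + dn + e; the 5 given values yield a linear system in the 5 coefficients.
Solving, T(n) = -2n^4 - 2n³ - n² - 7n + 4.
The constant term is T(0) = 4.

4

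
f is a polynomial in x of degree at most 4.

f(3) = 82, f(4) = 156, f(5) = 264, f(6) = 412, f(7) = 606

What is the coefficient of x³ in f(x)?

1

First differences: 74, 108, 148, 194. Second differences: 34, 40, 46. Third differences: 6, 6.
Level-3 differences are constant, so f has degree 3.
Fitting a degree-3 polynomial gives f(x) = x³ + 5x² + 2x + 4.
The coefficient of x³ is 1.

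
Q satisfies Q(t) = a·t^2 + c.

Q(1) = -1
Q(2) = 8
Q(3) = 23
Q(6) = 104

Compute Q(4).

44

From Q(1) = -1 and Q(2) = 8: 1a + c = -1 and 4a + c = 8.
Subtracting: 3a = 9, so a = 3; then c = -1 − 3·1 = -4.
So Q(t) = 3t² − 4, and Q(4) = 44.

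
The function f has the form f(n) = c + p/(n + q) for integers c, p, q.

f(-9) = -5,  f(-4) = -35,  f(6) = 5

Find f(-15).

(f(n) − c)(n + q) = p for each data point; the three points give a linear system in c and q, then p follows.
Solving: c = 1, q = 3, p = 36, so f(n) = 1 + 36/(n + 3).
Then f(-15) = 1 + 36/(-12) = -2.

-2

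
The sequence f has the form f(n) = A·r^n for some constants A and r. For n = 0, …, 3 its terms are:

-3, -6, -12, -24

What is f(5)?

Consecutive ratio: -6/(-3) = 2, and -12/(-6) = 2, so r = 2.
Then A·2^0 = -3 gives A = -3, and f(n) = -3·2^n.
f(5) = -3·2^5 = -96.

-96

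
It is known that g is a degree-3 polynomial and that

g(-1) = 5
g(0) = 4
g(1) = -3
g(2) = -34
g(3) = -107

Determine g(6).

-758

First differences: -1, -7, -31, -73. Second differences: -6, -24, -42. Third differences: -18, -18.
Level-3 differences are constant, so g has degree 3.
Fitting a degree-3 polynomial gives g(n) = -3n³ - 3n² - n + 4.
Then g(6) = -758.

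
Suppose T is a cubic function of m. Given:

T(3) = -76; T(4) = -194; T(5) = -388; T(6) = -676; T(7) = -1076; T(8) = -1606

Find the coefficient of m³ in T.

First differences: -118, -194, -288, -400, -530. Second differences: -76, -94, -112, -130. Third differences: -18, -18, -18.
Level-3 differences are constant, so T has degree 3.
Fitting a degree-3 polynomial gives T(m) = -3m³ - 2m² + 7m + 2.
The coefficient of m³ is -3.

-3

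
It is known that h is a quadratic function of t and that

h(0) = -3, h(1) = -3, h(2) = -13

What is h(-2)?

Write h(t) = at² + bt + c; the 3 given values yield a linear system in the 3 coefficients.
Solving, h(t) = -5t² + 5t - 3.
Then h(-2) = -33.

-33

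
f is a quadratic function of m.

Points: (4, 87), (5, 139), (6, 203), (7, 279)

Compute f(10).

579

First differences: 52, 64, 76. Second differences: 12, 12.
Level-2 differences are constant, so f has degree 2.
Fitting a degree-2 polynomial gives f(m) = 6m² - 2m - 1.
Then f(10) = 579.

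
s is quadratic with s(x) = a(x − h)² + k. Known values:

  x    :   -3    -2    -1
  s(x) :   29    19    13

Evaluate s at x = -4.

43

First differences -10, -6; second difference 4 = 2a, so a = 2.
Expanding, the x-coefficient is −2ah = -4h; matching it to the data gives h = 0, and then k = 11.
So s(x) = 2(x + 0)² + 11.
s(-4) = 2·(-4)² + 11 = 43.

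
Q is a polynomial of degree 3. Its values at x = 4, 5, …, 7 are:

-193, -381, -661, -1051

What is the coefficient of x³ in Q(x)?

Write Q(x) = ax³ + bx² + cx + d; the 4 given values yield a linear system in the 4 coefficients.
Solving, Q(x) = -3x³ - x² + 4x - 1.
The coefficient of x³ is -3.

-3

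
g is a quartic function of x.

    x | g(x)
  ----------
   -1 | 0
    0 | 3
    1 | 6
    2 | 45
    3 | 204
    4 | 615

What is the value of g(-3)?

Write g(x) = ax^4 + bx³ + cx² + dx + e; the 6 given values yield a linear system in the 5 coefficients.
Solving, g(x) = 2x^4 + 2x³ - 2x² + x + 3.
Then g(-3) = 90.

90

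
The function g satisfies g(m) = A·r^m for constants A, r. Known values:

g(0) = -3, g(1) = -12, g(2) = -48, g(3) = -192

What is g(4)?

Consecutive ratio: -12/(-3) = 4, and -48/(-12) = 4, so r = 4.
Then A·4^0 = -3 gives A = -3, and g(m) = -3·4^m.
g(4) = -3·4^4 = -768.

-768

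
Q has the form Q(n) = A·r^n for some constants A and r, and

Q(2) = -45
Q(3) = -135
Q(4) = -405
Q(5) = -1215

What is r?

Consecutive ratio: -135/(-45) = 3, and -405/(-135) = 3, so r = 3.
Then A·3^2 = -45 gives A = -5, and Q(n) = -5·3^n.

3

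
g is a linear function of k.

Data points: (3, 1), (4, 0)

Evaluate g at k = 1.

3

Write g(k) = ak + b; the 2 given values yield a linear system in the 2 coefficients.
Solving, g(k) = -k + 4.
Then g(1) = 3.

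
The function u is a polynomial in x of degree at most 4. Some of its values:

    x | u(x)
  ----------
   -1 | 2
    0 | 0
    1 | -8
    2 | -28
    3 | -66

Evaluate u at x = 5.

First differences: -2, -8, -20, -38. Second differences: -6, -12, -18. Third differences: -6, -6.
Level-3 differences are constant, so u has degree 3.
Fitting a degree-3 polynomial gives u(x) = -x³ - 3x² - 4x.
Then u(5) = -220.

-220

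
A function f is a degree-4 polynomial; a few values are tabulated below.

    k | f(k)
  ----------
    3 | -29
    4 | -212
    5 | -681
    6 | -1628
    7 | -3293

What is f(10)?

Write f(k) = ak^4 + bk³ + ck² + dk + e; the 5 given values yield a linear system in the 5 coefficients.
Solving, f(k) = -2k^4 + 4k³ + 3k² - 2k + 4.
Then f(10) = -15716.

-15716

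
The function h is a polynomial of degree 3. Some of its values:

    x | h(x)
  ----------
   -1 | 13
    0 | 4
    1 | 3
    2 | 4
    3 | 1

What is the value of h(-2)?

Write h(x) = ax³ + bx² + cx + d; the 5 given values yield a linear system in the 4 coefficients.
Solving, h(x) = -x³ + 4x² - 4x + 4.
Then h(-2) = 36.

36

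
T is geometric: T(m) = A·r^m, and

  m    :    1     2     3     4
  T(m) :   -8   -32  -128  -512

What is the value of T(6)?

Consecutive ratio: -32/(-8) = 4, and -128/(-32) = 4, so r = 4.
Then A·4^1 = -8 gives A = -2, and T(m) = -2·4^m.
T(6) = -2·4^6 = -8192.

-8192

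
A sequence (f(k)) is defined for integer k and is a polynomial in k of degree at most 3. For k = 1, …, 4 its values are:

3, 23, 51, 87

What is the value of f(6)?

First differences: 20, 28, 36. Second differences: 8, 8.
Level-2 differences are constant, so f has degree 2.
Fitting a degree-2 polynomial gives f(k) = 4k² + 8k - 9.
Then f(6) = 183.

183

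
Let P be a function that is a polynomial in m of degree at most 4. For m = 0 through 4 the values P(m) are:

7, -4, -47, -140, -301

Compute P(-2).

5

First differences: -11, -43, -93, -161. Second differences: -32, -50, -68. Third differences: -18, -18.
Level-3 differences are constant, so P has degree 3.
Fitting a degree-3 polynomial gives P(m) = -3m³ - 7m² - m + 7.
Then P(-2) = 5.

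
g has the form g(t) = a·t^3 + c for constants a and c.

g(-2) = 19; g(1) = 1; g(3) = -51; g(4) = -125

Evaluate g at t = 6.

From g(-2) = 19 and g(1) = 1: -8a + c = 19 and 1a + c = 1.
Subtracting: 9a = -18, so a = -2; then c = 19 − (-2)·(-8) = 3.
So g(t) = -2t³ + 3, and g(6) = -429.

-429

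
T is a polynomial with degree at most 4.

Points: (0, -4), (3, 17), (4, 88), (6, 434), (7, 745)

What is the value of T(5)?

Write T(k) = ak^4 + bk³ + ck² + dk + e; the 5 given values yield a linear system in the 5 coefficients.
Solving, the leading coefficient vanishes, and T(k) = 3k³ - 5k² - 5k - 4.
Then T(5) = 221.

221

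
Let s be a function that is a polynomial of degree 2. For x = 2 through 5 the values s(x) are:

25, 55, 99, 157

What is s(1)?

First differences: 30, 44, 58. Second differences: 14, 14.
Level-2 differences are constant, so s has degree 2.
Fitting a degree-2 polynomial gives s(x) = 7x² - 5x + 7.
Then s(1) = 9.

9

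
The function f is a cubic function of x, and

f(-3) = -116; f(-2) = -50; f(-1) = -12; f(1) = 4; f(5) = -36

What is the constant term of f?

4

Write f(x) = ax³ + bx² + cx + d; the 5 given values yield a linear system in the 4 coefficients.
Solving, f(x) = x³ - 8x² + 7x + 4.
The constant term is f(0) = 4.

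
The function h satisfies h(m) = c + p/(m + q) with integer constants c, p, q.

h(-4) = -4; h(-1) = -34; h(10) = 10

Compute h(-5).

-2

(h(m) − c)(m + q) = p for each data point; the three points give a linear system in c and q, then p follows.
Solving: c = 6, q = 0, p = 40, so h(m) = 6 + 40/(m + 0).
Then h(-5) = 6 + 40/(-5) = -2.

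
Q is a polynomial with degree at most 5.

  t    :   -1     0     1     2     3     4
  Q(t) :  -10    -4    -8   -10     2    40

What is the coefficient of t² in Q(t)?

-5

Write Q(t) = at^5 + bt^4 + ct³ + dt² + et + p; the 6 given values yield a linear system in the 6 coefficients.
Solving, the top 2 coefficients vanish, and Q(t) = 2t³ - 5t² - t - 4.
The coefficient of t² is -5.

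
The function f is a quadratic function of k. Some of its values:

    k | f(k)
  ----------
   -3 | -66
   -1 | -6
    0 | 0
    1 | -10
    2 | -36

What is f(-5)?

Write f(k) = ak² + bk + c; the 5 given values yield a linear system in the 3 coefficients.
Solving, f(k) = -8k² - 2k.
Then f(-5) = -190.

-190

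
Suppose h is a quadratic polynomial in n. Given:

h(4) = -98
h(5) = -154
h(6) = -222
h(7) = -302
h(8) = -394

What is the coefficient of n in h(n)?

First differences: -56, -68, -80, -92. Second differences: -12, -12, -12.
Level-2 differences are constant, so h has degree 2.
Fitting a degree-2 polynomial gives h(n) = -6n² - 2n + 6.
The coefficient of n is -2.

-2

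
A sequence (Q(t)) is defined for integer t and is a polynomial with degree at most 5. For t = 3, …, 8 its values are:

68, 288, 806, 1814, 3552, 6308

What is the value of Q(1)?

Write Q(t) = at^5 + bt^4 + ct³ + dt² + et + p; the 6 given values yield a linear system in the 6 coefficients.
Solving, the leading coefficient vanishes, and Q(t) = 2t^4 - 4t³ + 3t² - 3t - 4.
Then Q(1) = -6.

-6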